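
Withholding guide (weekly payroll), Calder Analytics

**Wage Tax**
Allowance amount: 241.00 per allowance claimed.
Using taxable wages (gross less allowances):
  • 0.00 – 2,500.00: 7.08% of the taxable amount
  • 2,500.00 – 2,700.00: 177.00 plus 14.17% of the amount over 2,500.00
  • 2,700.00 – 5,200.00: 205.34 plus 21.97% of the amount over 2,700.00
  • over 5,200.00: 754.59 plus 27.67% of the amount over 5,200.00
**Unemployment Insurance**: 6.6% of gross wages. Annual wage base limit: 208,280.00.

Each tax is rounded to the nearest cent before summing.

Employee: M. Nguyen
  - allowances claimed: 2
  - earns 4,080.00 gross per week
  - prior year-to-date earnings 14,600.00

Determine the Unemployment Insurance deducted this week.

Unemployment Insurance: 6.6% × 4,080.00 = 269.28

269.28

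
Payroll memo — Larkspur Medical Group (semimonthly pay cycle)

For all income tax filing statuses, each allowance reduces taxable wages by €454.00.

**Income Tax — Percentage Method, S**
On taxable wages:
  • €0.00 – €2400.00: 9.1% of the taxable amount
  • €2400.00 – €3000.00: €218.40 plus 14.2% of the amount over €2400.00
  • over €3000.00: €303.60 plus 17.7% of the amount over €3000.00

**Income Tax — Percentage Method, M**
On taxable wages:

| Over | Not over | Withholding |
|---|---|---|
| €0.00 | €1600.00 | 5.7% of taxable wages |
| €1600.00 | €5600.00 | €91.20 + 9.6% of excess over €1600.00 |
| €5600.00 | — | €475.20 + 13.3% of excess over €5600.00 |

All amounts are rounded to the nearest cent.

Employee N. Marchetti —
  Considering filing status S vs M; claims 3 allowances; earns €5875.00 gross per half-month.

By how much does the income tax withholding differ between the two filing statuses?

€200.55

Income Tax (S): taxable = €5875.00 − 3×€454.00 = €4513.00
  €303.60 + 17.7% × (€4513.00 − €3000.00) = €303.60 + 17.7% × €1513.00 = €571.40
Income Tax (M): taxable = €5875.00 − 3×€454.00 = €4513.00
  €91.20 + 9.6% × (€4513.00 − €1600.00) = €91.20 + 9.6% × €2913.00 = €370.85
Difference: |€571.40 − €370.85| = €200.55 (higher under S)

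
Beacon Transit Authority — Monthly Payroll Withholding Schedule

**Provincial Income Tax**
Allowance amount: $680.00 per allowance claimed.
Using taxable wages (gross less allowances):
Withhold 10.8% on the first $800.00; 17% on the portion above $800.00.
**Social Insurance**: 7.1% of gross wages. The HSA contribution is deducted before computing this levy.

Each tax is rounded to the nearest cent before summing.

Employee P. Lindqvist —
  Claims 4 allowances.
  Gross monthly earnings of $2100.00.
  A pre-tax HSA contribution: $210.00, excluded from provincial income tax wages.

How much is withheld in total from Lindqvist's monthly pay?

Provincial Income Tax: taxable = $2100.00 − $210.00 − 4×$680.00 = $-830.00
  Taxable ≤ 0 → $0.00
Social Insurance: 7.1% × $1890.00 = $134.19
Total: $0.00 + $134.19 = $134.19

$134.19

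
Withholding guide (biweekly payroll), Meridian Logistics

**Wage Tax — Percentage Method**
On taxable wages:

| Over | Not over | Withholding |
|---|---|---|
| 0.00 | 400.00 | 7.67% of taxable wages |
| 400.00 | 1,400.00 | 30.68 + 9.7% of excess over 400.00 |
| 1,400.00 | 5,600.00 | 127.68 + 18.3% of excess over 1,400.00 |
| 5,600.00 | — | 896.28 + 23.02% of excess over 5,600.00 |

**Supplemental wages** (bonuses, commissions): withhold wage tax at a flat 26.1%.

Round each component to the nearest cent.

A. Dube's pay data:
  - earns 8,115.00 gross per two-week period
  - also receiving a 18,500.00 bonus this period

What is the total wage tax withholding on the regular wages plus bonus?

6,303.73

Wage Tax: taxable = 8,115.00
  896.28 + 23.02% × (8,115.00 − 5,600.00) = 896.28 + 23.02% × 2,515.00 = 1,475.23
Supplemental (26.1% flat on bonus): 26.1% × 18,500.00 = 4,828.50
Total wage tax: 1,475.23 + 4,828.50 = 6,303.73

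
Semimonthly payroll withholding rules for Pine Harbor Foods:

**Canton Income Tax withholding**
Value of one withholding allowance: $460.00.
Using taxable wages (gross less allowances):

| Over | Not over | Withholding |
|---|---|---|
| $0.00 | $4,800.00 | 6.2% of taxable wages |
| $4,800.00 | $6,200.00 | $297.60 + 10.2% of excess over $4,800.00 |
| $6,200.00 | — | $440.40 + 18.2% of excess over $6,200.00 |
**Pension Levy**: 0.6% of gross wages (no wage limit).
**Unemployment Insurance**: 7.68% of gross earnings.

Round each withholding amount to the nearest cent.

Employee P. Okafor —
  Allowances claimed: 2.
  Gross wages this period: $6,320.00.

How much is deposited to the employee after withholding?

Canton Income Tax: taxable = $6,320.00 − 2×$460.00 = $5,400.00
  $297.60 + 10.2% × ($5,400.00 − $4,800.00) = $297.60 + 10.2% × $600.00 = $358.80
Pension Levy: 0.6% × $6,320.00 = $37.92
Unemployment Insurance: 7.68% × $6,320.00 = $485.38
Total withheld: $358.80 + $37.92 + $485.38 = $882.10
Net pay: $6,320.00 − $882.10 = $5,437.90

$5,437.90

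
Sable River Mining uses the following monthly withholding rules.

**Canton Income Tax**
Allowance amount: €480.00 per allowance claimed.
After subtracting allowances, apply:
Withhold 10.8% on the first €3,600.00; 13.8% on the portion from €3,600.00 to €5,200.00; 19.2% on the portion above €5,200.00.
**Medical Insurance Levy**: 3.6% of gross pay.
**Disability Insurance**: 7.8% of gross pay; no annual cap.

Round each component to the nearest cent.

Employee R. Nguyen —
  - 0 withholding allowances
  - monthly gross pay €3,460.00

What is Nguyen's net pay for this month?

Canton Income Tax: taxable = €3,460.00
  10.8% × €3,460.00 = €373.68
Medical Insurance Levy: 3.6% × €3,460.00 = €124.56
Disability Insurance: 7.8% × €3,460.00 = €269.88
Total withheld: €373.68 + €124.56 + €269.88 = €768.12
Net pay: €3,460.00 − €768.12 = €2,691.88

€2,691.88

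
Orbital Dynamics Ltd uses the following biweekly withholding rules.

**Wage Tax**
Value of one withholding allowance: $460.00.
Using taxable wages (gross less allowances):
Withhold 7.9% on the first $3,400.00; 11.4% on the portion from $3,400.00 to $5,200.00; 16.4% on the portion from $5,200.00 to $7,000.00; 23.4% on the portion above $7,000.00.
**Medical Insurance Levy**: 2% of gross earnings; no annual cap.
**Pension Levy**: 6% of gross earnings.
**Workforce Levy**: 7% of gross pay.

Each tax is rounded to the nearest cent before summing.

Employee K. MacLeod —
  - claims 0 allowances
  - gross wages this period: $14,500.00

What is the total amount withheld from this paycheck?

Wage Tax: taxable = $14,500.00
  $769.00 + 23.4% × ($14,500.00 − $7,000.00) = $769.00 + 23.4% × $7,500.00 = $2,524.00
Medical Insurance Levy: 2% × $14,500.00 = $290.00
Pension Levy: 6% × $14,500.00 = $870.00
Workforce Levy: 7% × $14,500.00 = $1,015.00
Total: $2,524.00 + $290.00 + $870.00 + $1,015.00 = $4,699.00

$4,699.00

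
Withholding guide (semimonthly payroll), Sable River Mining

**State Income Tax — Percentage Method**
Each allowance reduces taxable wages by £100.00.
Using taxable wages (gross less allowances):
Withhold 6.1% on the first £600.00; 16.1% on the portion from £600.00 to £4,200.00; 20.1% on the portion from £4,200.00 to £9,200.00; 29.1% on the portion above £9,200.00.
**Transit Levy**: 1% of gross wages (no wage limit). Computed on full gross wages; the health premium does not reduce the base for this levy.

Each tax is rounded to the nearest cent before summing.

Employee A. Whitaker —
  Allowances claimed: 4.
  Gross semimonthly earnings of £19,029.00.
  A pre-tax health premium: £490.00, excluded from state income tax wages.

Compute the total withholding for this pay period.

State Income Tax: taxable = £19,029.00 − £490.00 − 4×£100.00 = £18,139.00
  £1,621.20 + 29.1% × (£18,139.00 − £9,200.00) = £1,621.20 + 29.1% × £8,939.00 = £4,222.45
Transit Levy: 1% × £19,029.00 = £190.29
Total: £4,222.45 + £190.29 = £4,412.74

£4,412.74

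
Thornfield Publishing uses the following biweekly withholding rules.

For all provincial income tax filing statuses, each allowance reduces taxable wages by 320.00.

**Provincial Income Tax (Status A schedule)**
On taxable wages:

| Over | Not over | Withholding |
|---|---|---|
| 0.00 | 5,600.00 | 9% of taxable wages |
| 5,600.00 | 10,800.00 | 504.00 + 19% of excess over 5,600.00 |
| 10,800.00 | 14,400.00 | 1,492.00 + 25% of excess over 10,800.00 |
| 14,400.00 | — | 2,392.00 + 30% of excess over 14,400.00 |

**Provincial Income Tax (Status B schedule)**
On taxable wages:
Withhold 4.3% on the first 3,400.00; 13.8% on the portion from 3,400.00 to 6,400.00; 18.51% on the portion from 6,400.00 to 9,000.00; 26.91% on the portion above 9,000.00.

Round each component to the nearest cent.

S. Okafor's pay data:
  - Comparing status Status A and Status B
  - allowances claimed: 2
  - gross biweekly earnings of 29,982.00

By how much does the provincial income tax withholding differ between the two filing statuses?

Provincial Income Tax (Status A): taxable = 29,982.00 − 2×320.00 = 29,342.00
  2,392.00 + 30% × (29,342.00 − 14,400.00) = 2,392.00 + 30% × 14,942.00 = 6,874.60
Provincial Income Tax (Status B): taxable = 29,982.00 − 2×320.00 = 29,342.00
  1,041.46 + 26.91% × (29,342.00 − 9,000.00) = 1,041.46 + 26.91% × 20,342.00 = 6,515.49
Difference: |6,874.60 − 6,515.49| = 359.11 (higher under Status A)

359.11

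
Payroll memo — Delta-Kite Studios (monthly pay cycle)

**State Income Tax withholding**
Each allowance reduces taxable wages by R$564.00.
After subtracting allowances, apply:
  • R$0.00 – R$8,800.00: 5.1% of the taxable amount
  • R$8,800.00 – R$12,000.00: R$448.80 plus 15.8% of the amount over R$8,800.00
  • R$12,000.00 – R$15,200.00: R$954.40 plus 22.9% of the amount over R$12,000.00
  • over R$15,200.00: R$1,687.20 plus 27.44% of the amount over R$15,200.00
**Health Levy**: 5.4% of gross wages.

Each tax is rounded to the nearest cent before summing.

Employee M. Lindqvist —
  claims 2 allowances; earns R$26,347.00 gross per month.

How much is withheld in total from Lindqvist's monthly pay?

State Income Tax: taxable = R$26,347.00 − 2×R$564.00 = R$25,219.00
  R$1,687.20 + 27.44% × (R$25,219.00 − R$15,200.00) = R$1,687.20 + 27.44% × R$10,019.00 = R$4,436.41
Health Levy: 5.4% × R$26,347.00 = R$1,422.74
Total: R$4,436.41 + R$1,422.74 = R$5,859.15

R$5,859.15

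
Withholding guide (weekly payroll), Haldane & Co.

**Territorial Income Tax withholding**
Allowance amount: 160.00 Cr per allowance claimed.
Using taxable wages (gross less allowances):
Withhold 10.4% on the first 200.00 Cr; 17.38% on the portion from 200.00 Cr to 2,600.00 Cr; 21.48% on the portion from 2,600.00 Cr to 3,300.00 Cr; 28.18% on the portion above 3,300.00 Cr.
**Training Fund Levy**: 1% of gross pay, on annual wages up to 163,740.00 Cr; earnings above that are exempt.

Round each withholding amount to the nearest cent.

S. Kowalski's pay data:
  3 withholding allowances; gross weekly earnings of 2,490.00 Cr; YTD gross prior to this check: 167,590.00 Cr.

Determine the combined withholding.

Territorial Income Tax: taxable = 2,490.00 Cr − 3×160.00 Cr = 2,010.00 Cr
  20.80 Cr + 17.38% × (2,010.00 Cr − 200.00 Cr) = 20.80 Cr + 17.38% × 1,810.00 Cr = 335.38 Cr
Training Fund Levy: YTD 167,590.00 Cr ≥ cap 163,740.00 Cr → 0.00 Cr
Total: 335.38 Cr + 0.00 Cr = 335.38 Cr

335.38 Cr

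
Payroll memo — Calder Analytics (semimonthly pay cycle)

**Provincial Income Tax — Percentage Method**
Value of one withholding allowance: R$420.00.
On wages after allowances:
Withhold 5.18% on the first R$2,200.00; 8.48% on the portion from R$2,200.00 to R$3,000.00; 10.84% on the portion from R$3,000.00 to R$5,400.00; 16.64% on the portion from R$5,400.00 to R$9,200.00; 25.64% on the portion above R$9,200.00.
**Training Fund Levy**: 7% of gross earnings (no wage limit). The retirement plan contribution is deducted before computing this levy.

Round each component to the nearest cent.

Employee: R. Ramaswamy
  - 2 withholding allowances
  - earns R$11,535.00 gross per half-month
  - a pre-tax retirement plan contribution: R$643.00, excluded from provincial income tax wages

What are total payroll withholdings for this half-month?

Provincial Income Tax: taxable = R$11,535.00 − R$643.00 − 2×R$420.00 = R$10,052.00
  R$1,074.28 + 25.64% × (R$10,052.00 − R$9,200.00) = R$1,074.28 + 25.64% × R$852.00 = R$1,292.73
Training Fund Levy: 7% × R$10,892.00 = R$762.44
Total: R$1,292.73 + R$762.44 = R$2,055.17

R$2,055.17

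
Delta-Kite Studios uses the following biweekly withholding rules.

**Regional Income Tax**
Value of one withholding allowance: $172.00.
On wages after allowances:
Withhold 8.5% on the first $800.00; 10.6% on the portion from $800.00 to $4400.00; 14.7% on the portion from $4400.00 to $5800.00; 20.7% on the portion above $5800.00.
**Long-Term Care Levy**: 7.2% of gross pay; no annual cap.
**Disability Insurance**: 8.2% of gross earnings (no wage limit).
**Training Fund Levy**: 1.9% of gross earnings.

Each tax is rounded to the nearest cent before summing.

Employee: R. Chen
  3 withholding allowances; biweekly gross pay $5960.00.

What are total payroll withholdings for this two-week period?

Regional Income Tax: taxable = $5960.00 − 3×$172.00 = $5444.00
  $449.60 + 14.7% × ($5444.00 − $4400.00) = $449.60 + 14.7% × $1044.00 = $603.07
Long-Term Care Levy: 7.2% × $5960.00 = $429.12
Disability Insurance: 8.2% × $5960.00 = $488.72
Training Fund Levy: 1.9% × $5960.00 = $113.24
Total: $603.07 + $429.12 + $488.72 + $113.24 = $1634.15

$1634.15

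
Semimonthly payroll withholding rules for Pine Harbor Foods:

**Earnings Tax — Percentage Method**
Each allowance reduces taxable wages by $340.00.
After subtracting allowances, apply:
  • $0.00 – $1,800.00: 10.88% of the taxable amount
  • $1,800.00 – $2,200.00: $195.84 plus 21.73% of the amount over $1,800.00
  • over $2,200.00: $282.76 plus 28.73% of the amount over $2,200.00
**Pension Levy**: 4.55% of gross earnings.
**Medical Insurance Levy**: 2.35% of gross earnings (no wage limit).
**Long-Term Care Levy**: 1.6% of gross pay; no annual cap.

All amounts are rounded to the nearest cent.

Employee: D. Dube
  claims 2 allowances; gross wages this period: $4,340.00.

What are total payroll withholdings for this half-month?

Earnings Tax: taxable = $4,340.00 − 2×$340.00 = $3,660.00
  $282.76 + 28.73% × ($3,660.00 − $2,200.00) = $282.76 + 28.73% × $1,460.00 = $702.22
Pension Levy: 4.55% × $4,340.00 = $197.47
Medical Insurance Levy: 2.35% × $4,340.00 = $101.99
Long-Term Care Levy: 1.6% × $4,340.00 = $69.44
Total: $702.22 + $197.47 + $101.99 + $69.44 = $1,071.12

$1,071.12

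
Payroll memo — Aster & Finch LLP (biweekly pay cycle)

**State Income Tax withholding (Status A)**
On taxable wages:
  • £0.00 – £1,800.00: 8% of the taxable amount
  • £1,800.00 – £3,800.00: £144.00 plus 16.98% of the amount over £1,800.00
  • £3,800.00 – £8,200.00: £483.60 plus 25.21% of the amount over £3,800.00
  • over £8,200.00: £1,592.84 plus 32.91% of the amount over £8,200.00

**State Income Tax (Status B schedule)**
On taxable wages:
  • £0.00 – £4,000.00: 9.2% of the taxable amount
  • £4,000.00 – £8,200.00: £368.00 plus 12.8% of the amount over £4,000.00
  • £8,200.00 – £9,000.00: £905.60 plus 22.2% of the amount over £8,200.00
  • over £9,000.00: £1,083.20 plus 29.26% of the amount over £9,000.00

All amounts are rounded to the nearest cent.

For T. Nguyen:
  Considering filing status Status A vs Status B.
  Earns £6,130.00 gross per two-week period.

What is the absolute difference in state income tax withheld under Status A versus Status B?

£430.35

State Income Tax (Status A): taxable = £6,130.00
  £483.60 + 25.21% × (£6,130.00 − £3,800.00) = £483.60 + 25.21% × £2,330.00 = £1,070.99
State Income Tax (Status B): taxable = £6,130.00
  £368.00 + 12.8% × (£6,130.00 − £4,000.00) = £368.00 + 12.8% × £2,130.00 = £640.64
Difference: |£1,070.99 − £640.64| = £430.35 (higher under Status A)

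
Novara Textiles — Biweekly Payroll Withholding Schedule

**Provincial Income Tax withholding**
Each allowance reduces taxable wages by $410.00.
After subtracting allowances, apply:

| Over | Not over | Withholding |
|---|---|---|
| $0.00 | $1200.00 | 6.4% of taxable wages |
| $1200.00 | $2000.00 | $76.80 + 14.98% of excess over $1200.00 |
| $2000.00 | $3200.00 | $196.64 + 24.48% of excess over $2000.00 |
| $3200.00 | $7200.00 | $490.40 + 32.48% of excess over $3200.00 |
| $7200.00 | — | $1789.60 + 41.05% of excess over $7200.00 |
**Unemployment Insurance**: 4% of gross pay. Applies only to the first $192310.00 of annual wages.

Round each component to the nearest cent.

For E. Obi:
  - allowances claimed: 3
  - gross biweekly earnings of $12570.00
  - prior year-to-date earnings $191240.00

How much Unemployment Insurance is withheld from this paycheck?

Unemployment Insurance: cap $192310.00 − YTD $191240.00 = $1070.00 subject; 4% × $1070.00 = $42.80

$42.80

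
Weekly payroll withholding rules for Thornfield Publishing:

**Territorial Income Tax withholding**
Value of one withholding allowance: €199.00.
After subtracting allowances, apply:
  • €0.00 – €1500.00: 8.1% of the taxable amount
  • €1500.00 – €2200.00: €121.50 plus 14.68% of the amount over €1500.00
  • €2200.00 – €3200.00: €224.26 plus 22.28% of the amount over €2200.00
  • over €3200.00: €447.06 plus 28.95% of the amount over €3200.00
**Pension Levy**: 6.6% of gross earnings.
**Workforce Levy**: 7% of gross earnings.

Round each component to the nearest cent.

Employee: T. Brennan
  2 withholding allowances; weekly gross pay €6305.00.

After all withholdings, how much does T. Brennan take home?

€4216.78

Territorial Income Tax: taxable = €6305.00 − 2×€199.00 = €5907.00
  €447.06 + 28.95% × (€5907.00 − €3200.00) = €447.06 + 28.95% × €2707.00 = €1230.74
Pension Levy: 6.6% × €6305.00 = €416.13
Workforce Levy: 7% × €6305.00 = €441.35
Total withheld: €1230.74 + €416.13 + €441.35 = €2088.22
Net pay: €6305.00 − €2088.22 = €4216.78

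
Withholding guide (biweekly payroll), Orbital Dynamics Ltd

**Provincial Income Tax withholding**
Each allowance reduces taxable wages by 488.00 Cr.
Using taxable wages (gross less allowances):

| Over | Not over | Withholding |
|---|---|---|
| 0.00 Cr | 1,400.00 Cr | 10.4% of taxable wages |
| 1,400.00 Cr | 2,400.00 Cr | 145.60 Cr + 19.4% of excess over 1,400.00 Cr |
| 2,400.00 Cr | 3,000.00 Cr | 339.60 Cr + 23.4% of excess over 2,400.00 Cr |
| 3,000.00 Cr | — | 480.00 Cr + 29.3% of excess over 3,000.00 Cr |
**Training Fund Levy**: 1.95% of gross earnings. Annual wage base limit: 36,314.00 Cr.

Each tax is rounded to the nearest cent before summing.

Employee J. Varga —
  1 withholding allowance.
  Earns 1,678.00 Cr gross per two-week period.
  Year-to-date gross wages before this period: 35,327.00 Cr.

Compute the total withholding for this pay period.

Provincial Income Tax: taxable = 1,678.00 Cr − 1×488.00 Cr = 1,190.00 Cr
  10.4% × 1,190.00 Cr = 123.76 Cr
Training Fund Levy: cap 36,314.00 Cr − YTD 35,327.00 Cr = 987.00 Cr subject; 1.95% × 987.00 Cr = 19.25 Cr
Total: 123.76 Cr + 19.25 Cr = 143.01 Cr

143.01 Cr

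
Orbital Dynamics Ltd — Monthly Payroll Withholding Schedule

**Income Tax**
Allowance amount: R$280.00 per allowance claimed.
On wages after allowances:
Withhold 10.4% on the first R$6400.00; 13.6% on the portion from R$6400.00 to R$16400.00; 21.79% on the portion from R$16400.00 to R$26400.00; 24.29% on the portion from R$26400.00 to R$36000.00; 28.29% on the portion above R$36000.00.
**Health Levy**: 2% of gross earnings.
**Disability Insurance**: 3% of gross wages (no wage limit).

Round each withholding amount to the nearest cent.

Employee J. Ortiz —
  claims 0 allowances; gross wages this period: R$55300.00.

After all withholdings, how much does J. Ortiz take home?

Income Tax: taxable = R$55300.00
  R$6536.44 + 28.29% × (R$55300.00 − R$36000.00) = R$6536.44 + 28.29% × R$19300.00 = R$11996.41
Health Levy: 2% × R$55300.00 = R$1106.00
Disability Insurance: 3% × R$55300.00 = R$1659.00
Total withheld: R$11996.41 + R$1106.00 + R$1659.00 = R$14761.41
Net pay: R$55300.00 − R$14761.41 = R$40538.59

R$40538.59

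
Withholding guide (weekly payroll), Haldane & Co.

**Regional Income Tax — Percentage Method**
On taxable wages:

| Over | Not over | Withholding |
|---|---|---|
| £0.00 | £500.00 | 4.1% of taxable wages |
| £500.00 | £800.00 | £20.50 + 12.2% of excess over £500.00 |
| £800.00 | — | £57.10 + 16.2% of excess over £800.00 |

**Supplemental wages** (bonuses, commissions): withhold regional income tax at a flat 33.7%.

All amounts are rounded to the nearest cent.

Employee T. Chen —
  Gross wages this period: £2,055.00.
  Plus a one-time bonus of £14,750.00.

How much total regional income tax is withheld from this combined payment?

Regional Income Tax: taxable = £2,055.00
  £57.10 + 16.2% × (£2,055.00 − £800.00) = £57.10 + 16.2% × £1,255.00 = £260.41
Supplemental (33.7% flat on bonus): 33.7% × £14,750.00 = £4,970.75
Total regional income tax: £260.41 + £4,970.75 = £5,231.16

£5,231.16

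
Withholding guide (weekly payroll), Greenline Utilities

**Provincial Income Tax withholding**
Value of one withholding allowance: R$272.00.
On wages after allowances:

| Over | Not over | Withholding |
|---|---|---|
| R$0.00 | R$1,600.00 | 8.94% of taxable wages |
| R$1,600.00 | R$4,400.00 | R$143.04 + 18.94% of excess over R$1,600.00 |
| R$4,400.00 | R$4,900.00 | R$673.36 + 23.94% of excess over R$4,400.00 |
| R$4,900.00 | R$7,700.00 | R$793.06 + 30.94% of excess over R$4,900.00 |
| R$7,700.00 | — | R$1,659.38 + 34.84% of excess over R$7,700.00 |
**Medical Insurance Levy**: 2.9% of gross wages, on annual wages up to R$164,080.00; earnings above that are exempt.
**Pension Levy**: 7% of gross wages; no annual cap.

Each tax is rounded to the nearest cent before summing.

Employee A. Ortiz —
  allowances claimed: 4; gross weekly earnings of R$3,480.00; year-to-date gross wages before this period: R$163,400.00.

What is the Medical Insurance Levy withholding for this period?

R$19.72

Medical Insurance Levy: cap R$164,080.00 − YTD R$163,400.00 = R$680.00 subject; 2.9% × R$680.00 = R$19.72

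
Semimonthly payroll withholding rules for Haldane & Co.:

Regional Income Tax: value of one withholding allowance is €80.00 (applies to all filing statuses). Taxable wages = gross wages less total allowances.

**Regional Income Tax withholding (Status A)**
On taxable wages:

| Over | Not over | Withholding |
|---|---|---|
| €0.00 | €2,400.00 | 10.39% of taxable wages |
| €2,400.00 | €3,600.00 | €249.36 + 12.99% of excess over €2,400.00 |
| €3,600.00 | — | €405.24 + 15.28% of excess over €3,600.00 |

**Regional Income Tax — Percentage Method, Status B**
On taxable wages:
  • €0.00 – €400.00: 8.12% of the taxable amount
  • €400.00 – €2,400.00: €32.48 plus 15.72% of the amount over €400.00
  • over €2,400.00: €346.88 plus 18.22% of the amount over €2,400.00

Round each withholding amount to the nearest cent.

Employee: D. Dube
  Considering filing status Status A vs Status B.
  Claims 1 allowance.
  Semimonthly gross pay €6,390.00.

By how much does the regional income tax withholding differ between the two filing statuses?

Regional Income Tax (Status A): taxable = €6,390.00 − 1×€80.00 = €6,310.00
  €405.24 + 15.28% × (€6,310.00 − €3,600.00) = €405.24 + 15.28% × €2,710.00 = €819.33
Regional Income Tax (Status B): taxable = €6,390.00 − 1×€80.00 = €6,310.00
  €346.88 + 18.22% × (€6,310.00 − €2,400.00) = €346.88 + 18.22% × €3,910.00 = €1,059.28
Difference: |€819.33 − €1,059.28| = €239.95 (higher under Status B)

€239.95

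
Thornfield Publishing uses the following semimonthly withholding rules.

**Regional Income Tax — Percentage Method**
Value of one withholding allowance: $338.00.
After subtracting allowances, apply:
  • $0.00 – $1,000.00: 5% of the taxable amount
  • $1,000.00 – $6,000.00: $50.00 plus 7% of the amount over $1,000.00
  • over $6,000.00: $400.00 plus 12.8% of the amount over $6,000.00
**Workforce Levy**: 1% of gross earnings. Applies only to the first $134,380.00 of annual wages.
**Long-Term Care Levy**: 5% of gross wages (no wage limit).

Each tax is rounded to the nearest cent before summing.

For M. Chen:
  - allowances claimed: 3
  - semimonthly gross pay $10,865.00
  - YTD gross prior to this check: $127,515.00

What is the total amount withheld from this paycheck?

$1,504.83

Regional Income Tax: taxable = $10,865.00 − 3×$338.00 = $9,851.00
  $400.00 + 12.8% × ($9,851.00 − $6,000.00) = $400.00 + 12.8% × $3,851.00 = $892.93
Workforce Levy: cap $134,380.00 − YTD $127,515.00 = $6,865.00 subject; 1% × $6,865.00 = $68.65
Long-Term Care Levy: 5% × $10,865.00 = $543.25
Total: $892.93 + $68.65 + $543.25 = $1,504.83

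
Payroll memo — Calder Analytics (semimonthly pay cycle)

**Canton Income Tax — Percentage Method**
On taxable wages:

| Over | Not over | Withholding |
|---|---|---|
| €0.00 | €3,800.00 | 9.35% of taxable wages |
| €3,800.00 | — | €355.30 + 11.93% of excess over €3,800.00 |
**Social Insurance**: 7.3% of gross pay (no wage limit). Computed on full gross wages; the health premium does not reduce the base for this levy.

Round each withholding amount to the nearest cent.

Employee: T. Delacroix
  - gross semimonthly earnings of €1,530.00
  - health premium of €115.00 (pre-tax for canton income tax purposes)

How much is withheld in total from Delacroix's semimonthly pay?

Canton Income Tax: taxable = €1,530.00 − €115.00 = €1,415.00
  9.35% × €1,415.00 = €132.30
Social Insurance: 7.3% × €1,530.00 = €111.69
Total: €132.30 + €111.69 = €243.99

€243.99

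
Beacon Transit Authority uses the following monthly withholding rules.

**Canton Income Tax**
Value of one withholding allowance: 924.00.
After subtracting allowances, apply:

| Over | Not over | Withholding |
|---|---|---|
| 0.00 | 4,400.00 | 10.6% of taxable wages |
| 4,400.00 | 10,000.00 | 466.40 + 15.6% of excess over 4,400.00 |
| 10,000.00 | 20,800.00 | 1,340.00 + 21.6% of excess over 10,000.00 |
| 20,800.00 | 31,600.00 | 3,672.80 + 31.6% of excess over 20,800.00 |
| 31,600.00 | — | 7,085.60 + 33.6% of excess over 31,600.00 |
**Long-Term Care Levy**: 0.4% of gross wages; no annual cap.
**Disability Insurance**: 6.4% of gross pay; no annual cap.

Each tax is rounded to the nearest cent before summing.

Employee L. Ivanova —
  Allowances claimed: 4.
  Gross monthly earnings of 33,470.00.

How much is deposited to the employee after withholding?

24,685.46

Canton Income Tax: taxable = 33,470.00 − 4×924.00 = 29,774.00
  3,672.80 + 31.6% × (29,774.00 − 20,800.00) = 3,672.80 + 31.6% × 8,974.00 = 6,508.58
Long-Term Care Levy: 0.4% × 33,470.00 = 133.88
Disability Insurance: 6.4% × 33,470.00 = 2,142.08
Total withheld: 6,508.58 + 133.88 + 2,142.08 = 8,784.54
Net pay: 33,470.00 − 8,784.54 = 24,685.46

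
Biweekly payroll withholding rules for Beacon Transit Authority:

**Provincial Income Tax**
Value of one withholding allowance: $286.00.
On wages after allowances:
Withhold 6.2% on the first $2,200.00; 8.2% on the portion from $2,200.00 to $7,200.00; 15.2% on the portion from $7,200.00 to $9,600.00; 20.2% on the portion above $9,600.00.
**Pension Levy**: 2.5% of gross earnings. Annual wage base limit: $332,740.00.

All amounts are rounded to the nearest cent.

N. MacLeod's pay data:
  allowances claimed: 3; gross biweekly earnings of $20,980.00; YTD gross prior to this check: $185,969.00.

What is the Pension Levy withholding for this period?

Pension Levy: 2.5% × $20,980.00 = $524.50

$524.50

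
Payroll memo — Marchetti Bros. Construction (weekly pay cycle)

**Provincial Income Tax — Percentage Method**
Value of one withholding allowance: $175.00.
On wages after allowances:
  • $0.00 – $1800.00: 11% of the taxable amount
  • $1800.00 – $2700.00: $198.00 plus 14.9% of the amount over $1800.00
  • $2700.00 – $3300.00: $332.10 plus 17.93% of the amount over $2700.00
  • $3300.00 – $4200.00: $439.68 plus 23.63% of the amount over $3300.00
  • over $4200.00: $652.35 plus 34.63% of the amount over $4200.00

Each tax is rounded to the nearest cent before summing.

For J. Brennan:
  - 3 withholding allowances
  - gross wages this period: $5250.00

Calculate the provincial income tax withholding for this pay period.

Provincial Income Tax: taxable = $5250.00 − 3×$175.00 = $4725.00
  $652.35 + 34.63% × ($4725.00 − $4200.00) = $652.35 + 34.63% × $525.00 = $834.16

$834.16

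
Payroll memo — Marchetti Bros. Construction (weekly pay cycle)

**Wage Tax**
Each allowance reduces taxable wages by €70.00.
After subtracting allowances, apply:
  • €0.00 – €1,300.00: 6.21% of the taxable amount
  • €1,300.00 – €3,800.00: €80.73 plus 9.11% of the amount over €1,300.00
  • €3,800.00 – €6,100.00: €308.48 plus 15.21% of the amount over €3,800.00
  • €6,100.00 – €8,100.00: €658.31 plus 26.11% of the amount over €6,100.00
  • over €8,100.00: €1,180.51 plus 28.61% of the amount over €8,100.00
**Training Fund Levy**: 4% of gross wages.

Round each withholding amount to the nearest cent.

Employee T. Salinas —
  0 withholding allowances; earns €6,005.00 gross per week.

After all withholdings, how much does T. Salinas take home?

Wage Tax: taxable = €6,005.00
  €308.48 + 15.21% × (€6,005.00 − €3,800.00) = €308.48 + 15.21% × €2,205.00 = €643.86
Training Fund Levy: 4% × €6,005.00 = €240.20
Total withheld: €643.86 + €240.20 = €884.06
Net pay: €6,005.00 − €884.06 = €5,120.94

€5,120.94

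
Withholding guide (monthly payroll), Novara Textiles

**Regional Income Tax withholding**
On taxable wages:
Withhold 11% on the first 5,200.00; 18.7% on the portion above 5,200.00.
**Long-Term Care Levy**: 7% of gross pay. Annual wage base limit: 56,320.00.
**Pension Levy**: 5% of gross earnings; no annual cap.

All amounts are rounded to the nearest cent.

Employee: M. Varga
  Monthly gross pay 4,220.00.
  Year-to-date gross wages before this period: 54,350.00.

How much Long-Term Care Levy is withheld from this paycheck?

137.90

Long-Term Care Levy: cap 56,320.00 − YTD 54,350.00 = 1,970.00 subject; 7% × 1,970.00 = 137.90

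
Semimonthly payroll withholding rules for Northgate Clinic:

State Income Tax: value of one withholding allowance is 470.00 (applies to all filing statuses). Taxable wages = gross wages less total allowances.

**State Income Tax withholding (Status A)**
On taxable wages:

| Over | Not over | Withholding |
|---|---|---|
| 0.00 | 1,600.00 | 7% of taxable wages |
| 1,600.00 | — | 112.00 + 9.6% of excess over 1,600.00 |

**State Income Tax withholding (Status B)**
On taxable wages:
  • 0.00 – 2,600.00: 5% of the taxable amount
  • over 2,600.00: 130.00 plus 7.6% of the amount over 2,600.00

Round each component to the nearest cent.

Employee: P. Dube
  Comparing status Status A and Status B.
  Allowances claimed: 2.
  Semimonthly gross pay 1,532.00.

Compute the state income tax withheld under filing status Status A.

State Income Tax (Status A): taxable = 1,532.00 − 2×470.00 = 592.00
  7% × 592.00 = 41.44

41.44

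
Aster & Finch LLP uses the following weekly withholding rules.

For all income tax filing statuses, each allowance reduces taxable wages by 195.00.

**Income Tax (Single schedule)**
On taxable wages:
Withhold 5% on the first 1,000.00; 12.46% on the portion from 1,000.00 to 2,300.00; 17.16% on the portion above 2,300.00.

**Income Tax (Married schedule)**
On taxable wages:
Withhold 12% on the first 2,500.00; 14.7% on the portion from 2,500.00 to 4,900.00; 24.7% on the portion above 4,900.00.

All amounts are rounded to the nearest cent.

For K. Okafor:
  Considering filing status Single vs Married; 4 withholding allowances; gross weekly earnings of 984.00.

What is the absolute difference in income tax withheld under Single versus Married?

Income Tax (Single): taxable = 984.00 − 4×195.00 = 204.00
  5% × 204.00 = 10.20
Income Tax (Married): taxable = 984.00 − 4×195.00 = 204.00
  12% × 204.00 = 24.48
Difference: |10.20 − 24.48| = 14.28 (higher under Married)

14.28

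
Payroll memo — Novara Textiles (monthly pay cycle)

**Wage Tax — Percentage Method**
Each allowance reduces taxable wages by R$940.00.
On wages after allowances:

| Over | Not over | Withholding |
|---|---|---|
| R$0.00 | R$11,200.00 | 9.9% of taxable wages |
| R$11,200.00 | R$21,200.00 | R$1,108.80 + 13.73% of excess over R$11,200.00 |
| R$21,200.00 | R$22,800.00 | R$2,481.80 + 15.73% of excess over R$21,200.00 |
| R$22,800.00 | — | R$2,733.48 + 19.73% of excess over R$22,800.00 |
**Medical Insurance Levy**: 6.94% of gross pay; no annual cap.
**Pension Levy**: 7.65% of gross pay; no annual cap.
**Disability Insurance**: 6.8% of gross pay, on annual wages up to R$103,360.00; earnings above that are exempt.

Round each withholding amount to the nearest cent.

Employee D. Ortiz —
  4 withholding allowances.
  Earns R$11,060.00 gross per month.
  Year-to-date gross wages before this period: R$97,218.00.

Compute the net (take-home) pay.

R$8,305.99

Wage Tax: taxable = R$11,060.00 − 4×R$940.00 = R$7,300.00
  9.9% × R$7,300.00 = R$722.70
Medical Insurance Levy: 6.94% × R$11,060.00 = R$767.56
Pension Levy: 7.65% × R$11,060.00 = R$846.09
Disability Insurance: cap R$103,360.00 − YTD R$97,218.00 = R$6,142.00 subject; 6.8% × R$6,142.00 = R$417.66
Total withheld: R$722.70 + R$767.56 + R$846.09 + R$417.66 = R$2,754.01
Net pay: R$11,060.00 − R$2,754.01 = R$8,305.99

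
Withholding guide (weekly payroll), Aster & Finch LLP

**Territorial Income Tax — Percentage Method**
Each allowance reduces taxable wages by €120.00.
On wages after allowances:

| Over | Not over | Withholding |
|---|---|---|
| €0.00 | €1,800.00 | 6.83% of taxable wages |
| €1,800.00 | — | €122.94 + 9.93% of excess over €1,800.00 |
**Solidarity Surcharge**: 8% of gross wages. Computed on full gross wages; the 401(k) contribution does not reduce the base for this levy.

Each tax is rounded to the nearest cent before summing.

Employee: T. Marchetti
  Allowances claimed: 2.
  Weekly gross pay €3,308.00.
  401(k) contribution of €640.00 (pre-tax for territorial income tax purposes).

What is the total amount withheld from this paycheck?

Territorial Income Tax: taxable = €3,308.00 − €640.00 − 2×€120.00 = €2,428.00
  €122.94 + 9.93% × (€2,428.00 − €1,800.00) = €122.94 + 9.93% × €628.00 = €185.30
Solidarity Surcharge: 8% × €3,308.00 = €264.64
Total: €185.30 + €264.64 = €449.94

€449.94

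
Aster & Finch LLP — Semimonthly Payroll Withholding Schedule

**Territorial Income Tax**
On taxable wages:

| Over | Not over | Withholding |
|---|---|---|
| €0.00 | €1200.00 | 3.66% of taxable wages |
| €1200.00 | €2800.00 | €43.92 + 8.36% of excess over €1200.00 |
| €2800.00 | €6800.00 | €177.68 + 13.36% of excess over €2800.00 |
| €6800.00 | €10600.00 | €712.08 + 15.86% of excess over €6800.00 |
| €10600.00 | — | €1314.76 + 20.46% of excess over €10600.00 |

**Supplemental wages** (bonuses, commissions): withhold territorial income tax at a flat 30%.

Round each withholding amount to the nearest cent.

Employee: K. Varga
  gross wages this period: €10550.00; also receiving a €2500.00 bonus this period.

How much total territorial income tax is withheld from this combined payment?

Territorial Income Tax: taxable = €10550.00
  €712.08 + 15.86% × (€10550.00 − €6800.00) = €712.08 + 15.86% × €3750.00 = €1306.83
Supplemental (30% flat on bonus): 30% × €2500.00 = €750.00
Total territorial income tax: €1306.83 + €750.00 = €2056.83

€2056.83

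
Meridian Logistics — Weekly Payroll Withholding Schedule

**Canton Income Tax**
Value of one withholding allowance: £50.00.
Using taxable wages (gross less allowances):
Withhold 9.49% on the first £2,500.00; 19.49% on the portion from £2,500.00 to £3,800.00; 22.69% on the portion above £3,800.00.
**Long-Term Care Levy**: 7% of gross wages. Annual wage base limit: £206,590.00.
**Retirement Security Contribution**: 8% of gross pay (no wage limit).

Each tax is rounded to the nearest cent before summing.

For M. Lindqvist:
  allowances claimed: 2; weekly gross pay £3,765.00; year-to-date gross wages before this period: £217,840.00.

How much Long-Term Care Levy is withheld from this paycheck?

£0.00

Long-Term Care Levy: YTD £217,840.00 ≥ cap £206,590.00 → £0.00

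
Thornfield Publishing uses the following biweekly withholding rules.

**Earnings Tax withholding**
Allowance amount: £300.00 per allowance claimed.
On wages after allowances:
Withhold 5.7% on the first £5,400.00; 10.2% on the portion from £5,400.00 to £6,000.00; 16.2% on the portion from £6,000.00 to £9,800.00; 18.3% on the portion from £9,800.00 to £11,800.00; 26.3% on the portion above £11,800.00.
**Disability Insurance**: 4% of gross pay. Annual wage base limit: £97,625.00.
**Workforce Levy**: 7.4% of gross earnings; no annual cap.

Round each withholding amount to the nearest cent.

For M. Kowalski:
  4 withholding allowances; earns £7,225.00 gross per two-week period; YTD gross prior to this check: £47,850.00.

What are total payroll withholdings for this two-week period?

Earnings Tax: taxable = £7,225.00 − 4×£300.00 = £6,025.00
  £369.00 + 16.2% × (£6,025.00 − £6,000.00) = £369.00 + 16.2% × £25.00 = £373.05
Disability Insurance: 4% × £7,225.00 = £289.00
Workforce Levy: 7.4% × £7,225.00 = £534.65
Total: £373.05 + £289.00 + £534.65 = £1,196.70

£1,196.70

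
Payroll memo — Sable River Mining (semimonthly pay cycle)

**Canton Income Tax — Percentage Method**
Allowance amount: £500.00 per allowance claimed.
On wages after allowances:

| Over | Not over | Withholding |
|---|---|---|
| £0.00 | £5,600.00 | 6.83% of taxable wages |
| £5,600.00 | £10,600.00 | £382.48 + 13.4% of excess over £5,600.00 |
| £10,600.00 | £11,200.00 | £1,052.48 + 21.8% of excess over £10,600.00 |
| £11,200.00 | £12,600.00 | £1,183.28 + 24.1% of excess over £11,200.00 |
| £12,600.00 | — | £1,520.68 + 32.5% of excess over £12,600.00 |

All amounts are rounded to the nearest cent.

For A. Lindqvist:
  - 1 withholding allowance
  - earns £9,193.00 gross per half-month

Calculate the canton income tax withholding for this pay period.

£796.94

Canton Income Tax: taxable = £9,193.00 − 1×£500.00 = £8,693.00
  £382.48 + 13.4% × (£8,693.00 − £5,600.00) = £382.48 + 13.4% × £3,093.00 = £796.94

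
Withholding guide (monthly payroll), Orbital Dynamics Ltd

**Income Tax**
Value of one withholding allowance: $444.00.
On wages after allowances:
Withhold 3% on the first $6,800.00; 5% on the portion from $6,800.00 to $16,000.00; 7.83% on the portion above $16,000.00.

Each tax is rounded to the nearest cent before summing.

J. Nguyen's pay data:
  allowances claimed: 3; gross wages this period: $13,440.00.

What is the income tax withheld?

$469.40

Income Tax: taxable = $13,440.00 − 3×$444.00 = $12,108.00
  $204.00 + 5% × ($12,108.00 − $6,800.00) = $204.00 + 5% × $5,308.00 = $469.40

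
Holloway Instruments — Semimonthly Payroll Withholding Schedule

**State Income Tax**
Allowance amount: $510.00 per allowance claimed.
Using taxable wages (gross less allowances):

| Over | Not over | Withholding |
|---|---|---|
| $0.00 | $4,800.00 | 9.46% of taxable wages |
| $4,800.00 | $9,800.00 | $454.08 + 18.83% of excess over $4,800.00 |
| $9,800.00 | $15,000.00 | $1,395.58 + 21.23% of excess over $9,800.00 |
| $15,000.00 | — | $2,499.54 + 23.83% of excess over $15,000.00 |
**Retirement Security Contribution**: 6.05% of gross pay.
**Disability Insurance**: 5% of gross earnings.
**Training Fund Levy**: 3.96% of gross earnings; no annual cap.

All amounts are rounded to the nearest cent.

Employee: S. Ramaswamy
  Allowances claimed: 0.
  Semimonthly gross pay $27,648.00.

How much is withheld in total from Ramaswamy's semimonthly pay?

State Income Tax: taxable = $27,648.00
  $2,499.54 + 23.83% × ($27,648.00 − $15,000.00) = $2,499.54 + 23.83% × $12,648.00 = $5,513.56
Retirement Security Contribution: 6.05% × $27,648.00 = $1,672.70
Disability Insurance: 5% × $27,648.00 = $1,382.40
Training Fund Levy: 3.96% × $27,648.00 = $1,094.86
Total: $5,513.56 + $1,672.70 + $1,382.40 + $1,094.86 = $9,663.52

$9,663.52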